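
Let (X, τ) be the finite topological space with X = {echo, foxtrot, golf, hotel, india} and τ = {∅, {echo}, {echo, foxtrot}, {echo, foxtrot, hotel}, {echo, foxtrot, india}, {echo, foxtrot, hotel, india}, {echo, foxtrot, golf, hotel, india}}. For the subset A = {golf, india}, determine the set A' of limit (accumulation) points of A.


A' = {golf}

For each x ∈ X, list the open sets U ∈ τ with x ∈ U, then check whether U ∩ (A ∖ {x}) ≠ ∅ for every such U.
  x = echo: open {echo} ∋ x has {echo} ∩ (A ∖ {echo}) = ∅, so x is NOT a limit point.
  x = foxtrot: open {echo, foxtrot} ∋ x has {echo, foxtrot} ∩ (A ∖ {foxtrot}) = ∅, so x is NOT a limit point.
  x = golf: opens ∋ x are {echo, foxtrot, golf, hotel, india}; each meets A ∖ {golf}, so x IS a limit point.
  x = hotel: open {echo, foxtrot, hotel} ∋ x has {echo, foxtrot, hotel} ∩ (A ∖ {hotel}) = ∅, so x is NOT a limit point.
  x = india: open {echo, foxtrot, india} ∋ x has {echo, foxtrot, india} ∩ (A ∖ {india}) = ∅, so x is NOT a limit point.
Collecting: A' = {golf}.


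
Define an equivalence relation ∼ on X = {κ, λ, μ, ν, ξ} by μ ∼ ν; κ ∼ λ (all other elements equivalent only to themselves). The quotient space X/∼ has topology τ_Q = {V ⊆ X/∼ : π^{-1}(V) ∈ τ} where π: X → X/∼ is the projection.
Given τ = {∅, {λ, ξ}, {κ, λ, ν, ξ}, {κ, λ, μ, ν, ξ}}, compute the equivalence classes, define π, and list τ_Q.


X/∼ = {[κ=λ], [μ=ν], [ξ]}; |τ_Q| = 2.

Equivalence classes: [κ=λ], [μ=ν], [ξ].
Quotient map π: X → X/∼ sends κ ↦ [κ=λ], λ ↦ [κ=λ], μ ↦ [μ=ν], ν ↦ [μ=ν], ξ ↦ [ξ].
For each subset V ⊆ X/∼, compute π^{-1}(V) ⊆ X and check whether π^{-1}(V) ∈ τ. V is open in τ_Q iff π^{-1}(V) ∈ τ.
  V = {}: π^{-1}(V) = ∅ ∈ τ ✓.
  V = {[κ=λ]}: π^{-1}(V) = {κ, λ} ∉ τ ✗.
  V = {[μ=ν]}: π^{-1}(V) = {μ, ν} ∉ τ ✗.
  V = {[κ=λ], [μ=ν]}: π^{-1}(V) = {κ, λ, μ, ν} ∉ τ ✗.
  V = {[ξ]}: π^{-1}(V) = {ξ} ∉ τ ✗.
  V = {[κ=λ], [ξ]}: π^{-1}(V) = {κ, λ, ξ} ∉ τ ✗.
  V = {[μ=ν], [ξ]}: π^{-1}(V) = {μ, ν, ξ} ∉ τ ✗.
  V = {[κ=λ], [μ=ν], [ξ]}: π^{-1}(V) = {κ, λ, μ, ν, ξ} ∈ τ ✓.
Open sets in the quotient: τ_Q = {{}, {[κ=λ], [μ=ν], [ξ]}} (2 elements).


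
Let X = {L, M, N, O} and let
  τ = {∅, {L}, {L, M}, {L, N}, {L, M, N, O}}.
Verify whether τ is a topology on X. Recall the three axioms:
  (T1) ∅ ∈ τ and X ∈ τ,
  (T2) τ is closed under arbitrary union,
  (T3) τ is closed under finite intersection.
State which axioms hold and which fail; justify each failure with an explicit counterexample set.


τ is NOT a topology on X.

Axiom (T1): ∅ ∈ τ? Yes; X ∈ τ? Yes.
Axiom (T2/T3): check pairwise unions and intersections of members of τ.
Counterexample for (T2): {L, M} ∪ {L, N} = {L, M, N} ∉ τ. Therefore τ is NOT a topology.


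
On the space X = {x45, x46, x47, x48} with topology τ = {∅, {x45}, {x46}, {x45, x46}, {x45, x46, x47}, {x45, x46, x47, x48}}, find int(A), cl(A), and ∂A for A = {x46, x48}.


int(A) = {x46}, cl(A) = {x46, x47, x48}, ∂A = {x47, x48}.

Closed sets in (X, τ) are complements of opens:
  closed(X, τ) = {∅, {x48}, {x47, x48}, {x45, x47, x48}, {x46, x47, x48}, {x45, x46, x47, x48}}.
int(A) = ⋃ {U ∈ τ : U ⊆ A}. Opens contained in A: ∅, {x46}.
Taking the union of these: int(A) = {x46}.
cl(A) = ⋂ {C closed : A ⊆ C}. Closed sets containing A: {x46, x47, x48}, {x45, x46, x47, x48}.
Intersecting these: cl(A) = {x46, x47, x48}.
∂A = cl(A) ∖ int(A) = {x46, x47, x48} ∖ {x46} = {x47, x48}.


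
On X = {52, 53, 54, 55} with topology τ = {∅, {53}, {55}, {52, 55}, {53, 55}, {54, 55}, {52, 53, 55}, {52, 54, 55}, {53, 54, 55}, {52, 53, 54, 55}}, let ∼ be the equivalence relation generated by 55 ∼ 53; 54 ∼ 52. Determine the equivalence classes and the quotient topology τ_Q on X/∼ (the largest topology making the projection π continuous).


X/∼ = {[52=54], [53=55]}; |τ_Q| = 3.

Equivalence classes: [52=54], [53=55].
Quotient map π: X → X/∼ sends 52 ↦ [52=54], 53 ↦ [53=55], 54 ↦ [52=54], 55 ↦ [53=55].
For each subset V ⊆ X/∼, compute π^{-1}(V) ⊆ X and check whether π^{-1}(V) ∈ τ. V is open in τ_Q iff π^{-1}(V) ∈ τ.
  V = {}: π^{-1}(V) = ∅ ∈ τ ✓.
  V = {[52=54]}: π^{-1}(V) = {52, 54} ∉ τ ✗.
  V = {[53=55]}: π^{-1}(V) = {53, 55} ∈ τ ✓.
  V = {[52=54], [53=55]}: π^{-1}(V) = {52, 53, 54, 55} ∈ τ ✓.
Open sets in the quotient: τ_Q = {{}, {[53=55]}, {[52=54], [53=55]}} (3 elements).


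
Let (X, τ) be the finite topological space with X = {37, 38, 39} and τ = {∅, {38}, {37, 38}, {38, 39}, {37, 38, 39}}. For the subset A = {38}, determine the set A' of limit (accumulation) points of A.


A' = {37, 39}

For each x ∈ X, list the open sets U ∈ τ with x ∈ U, then check whether U ∩ (A ∖ {x}) ≠ ∅ for every such U.
  x = 37: opens ∋ x are {37, 38}, {37, 38, 39}; each meets A ∖ {37}, so x IS a limit point.
  x = 38: open {38} ∋ x has {38} ∩ (A ∖ {38}) = ∅, so x is NOT a limit point.
  x = 39: opens ∋ x are {38, 39}, {37, 38, 39}; each meets A ∖ {39}, so x IS a limit point.
Collecting: A' = {37, 39}.


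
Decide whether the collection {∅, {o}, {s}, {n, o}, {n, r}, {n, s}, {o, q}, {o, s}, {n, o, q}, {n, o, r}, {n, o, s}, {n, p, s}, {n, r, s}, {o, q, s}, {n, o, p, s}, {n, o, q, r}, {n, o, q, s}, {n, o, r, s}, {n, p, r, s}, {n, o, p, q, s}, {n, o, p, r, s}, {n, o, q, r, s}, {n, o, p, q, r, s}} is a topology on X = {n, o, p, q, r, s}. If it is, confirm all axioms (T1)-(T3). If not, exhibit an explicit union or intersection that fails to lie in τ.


τ is NOT a topology on X.

Axiom (T1): ∅ ∈ τ? Yes; X ∈ τ? Yes.
Axiom (T2/T3): check pairwise unions and intersections of members of τ.
Counterexample for (T3): {n, o} ∩ {n, r} = {n} ∉ τ. Therefore τ is NOT a topology.


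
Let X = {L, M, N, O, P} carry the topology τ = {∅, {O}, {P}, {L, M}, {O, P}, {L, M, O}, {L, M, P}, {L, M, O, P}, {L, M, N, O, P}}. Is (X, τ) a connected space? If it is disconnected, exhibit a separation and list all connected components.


(X, τ) is connected.

Find clopen sets (U ∈ τ with X ∖ U ∈ τ):
  U = ∅, X ∖ U = {L, M, N, O, P} — both open, so U is clopen.
  U = {L, M, N, O, P}, X ∖ U = ∅ — both open, so U is clopen.
Only trivial clopens (∅ and X) exist, so (X, τ) is connected.
Compute connected components by grouping points that agree on all clopens:
  component: {L, M, N, O, P}


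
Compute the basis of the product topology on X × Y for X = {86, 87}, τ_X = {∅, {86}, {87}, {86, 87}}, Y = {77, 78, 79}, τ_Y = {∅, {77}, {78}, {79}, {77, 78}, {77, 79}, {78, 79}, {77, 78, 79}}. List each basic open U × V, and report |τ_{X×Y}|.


Basis B = {∅ × ∅, {86} × {77}, {86} × {78}, {86} × {79}, {87} × {77}, {87} × {78}, {87} × {79}, {86} × {77, 78}, {86} × {77, 79}, {86, 87} × {77}, {86} × {78, 79}, {86, 87} × {78}, {86, 87} × {79}, {87} × {77, 78}, {87} × {77, 79}, {87} × {78, 79}, {86} × {77, 78, 79}, {87} × {77, 78, 79}, {86, 87} × {77, 78}, {86, 87} × {77, 79}, {86, 87} × {78, 79}, {86, 87} × {77, 78, 79}}; |τ_{X×Y}| = 64.

Enumerate products U × V with U ∈ τ_X, V ∈ τ_Y (deduplicated):
  ∅ × ∅ = {} (∅)
  {86} × {77} = {(86,77)}
  {86} × {78} = {(86,78)}
  {86} × {79} = {(86,79)}
  {87} × {77} = {(87,77)}
  {87} × {78} = {(87,78)}
  {87} × {79} = {(87,79)}
  {86} × {77, 78} = {(86,77), (86,78)}
  {86} × {77, 79} = {(86,77), (86,79)}
  {86, 87} × {77} = {(86,77), (87,77)}
  {86} × {78, 79} = {(86,78), (86,79)}
  {86, 87} × {78} = {(86,78), (87,78)}
  {86, 87} × {79} = {(86,79), (87,79)}
  {87} × {77, 78} = {(87,77), (87,78)}
  {87} × {77, 79} = {(87,77), (87,79)}
  {87} × {78, 79} = {(87,78), (87,79)}
  {86} × {77, 78, 79} = {(86,77), (86,78), (86,79)}
  {87} × {77, 78, 79} = {(87,77), (87,78), (87,79)}
  {86, 87} × {77, 78} = {(86,77), (86,78), (87,77), (87,78)}
  {86, 87} × {77, 79} = {(86,77), (86,79), (87,77), (87,79)}
  {86, 87} × {78, 79} = {(86,78), (86,79), (87,78), (87,79)}
  {86, 87} × {77, 78, 79} = {(86,77), (86,78), (86,79), (87,77), (87,78), (87,79)}
These 22 distinct sets form the basis B.
Close under arbitrary unions to get τ_{X×Y}; counting gives |τ_{X×Y}| = 64.


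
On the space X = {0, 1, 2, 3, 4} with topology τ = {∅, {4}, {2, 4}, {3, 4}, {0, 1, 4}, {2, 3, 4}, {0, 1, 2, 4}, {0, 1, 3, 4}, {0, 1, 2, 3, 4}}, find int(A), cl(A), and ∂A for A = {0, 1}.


int(A) = ∅, cl(A) = {0, 1}, ∂A = {0, 1}.

Closed sets in (X, τ) are complements of opens:
  closed(X, τ) = {∅, {2}, {3}, {0, 1}, {2, 3}, {0, 1, 2}, {0, 1, 3}, {0, 1, 2, 3}, {0, 1, 2, 3, 4}}.
int(A) = ⋃ {U ∈ τ : U ⊆ A}. Opens contained in A: ∅.
Taking the union of these: int(A) = ∅.
cl(A) = ⋂ {C closed : A ⊆ C}. Closed sets containing A: {0, 1}, {0, 1, 2}, {0, 1, 3}, {0, 1, 2, 3}, {0, 1, 2, 3, 4}.
Intersecting these: cl(A) = {0, 1}.
∂A = cl(A) ∖ int(A) = {0, 1} ∖ ∅ = {0, 1}.


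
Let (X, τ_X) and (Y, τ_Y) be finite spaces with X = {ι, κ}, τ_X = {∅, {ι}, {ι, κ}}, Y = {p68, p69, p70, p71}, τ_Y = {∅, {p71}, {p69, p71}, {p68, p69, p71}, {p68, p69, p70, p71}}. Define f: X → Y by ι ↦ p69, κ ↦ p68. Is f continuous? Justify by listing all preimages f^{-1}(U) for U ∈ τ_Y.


f IS continuous.

Compute f^{-1}(U) for each U ∈ τ_Y:
  U = ∅: f^{-1}(U) = ∅ ∈ τ_X ✓.
  U = {p71}: f^{-1}(U) = ∅ ∈ τ_X ✓.
  U = {p69, p71}: f^{-1}(U) = {ι} ∈ τ_X ✓.
  U = {p68, p69, p71}: f^{-1}(U) = {ι, κ} ∈ τ_X ✓.
  U = {p68, p69, p70, p71}: f^{-1}(U) = {ι, κ} ∈ τ_X ✓.
Every preimage lies in τ_X, so f IS continuous.


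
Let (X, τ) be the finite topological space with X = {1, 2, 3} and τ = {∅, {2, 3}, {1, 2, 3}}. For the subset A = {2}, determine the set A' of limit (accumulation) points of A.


A' = {1, 3}

For each x ∈ X, list the open sets U ∈ τ with x ∈ U, then check whether U ∩ (A ∖ {x}) ≠ ∅ for every such U.
  x = 1: opens ∋ x are {1, 2, 3}; each meets A ∖ {1}, so x IS a limit point.
  x = 2: open {2, 3} ∋ x has {2, 3} ∩ (A ∖ {2}) = ∅, so x is NOT a limit point.
  x = 3: opens ∋ x are {2, 3}, {1, 2, 3}; each meets A ∖ {3}, so x IS a limit point.
Collecting: A' = {1, 3}.


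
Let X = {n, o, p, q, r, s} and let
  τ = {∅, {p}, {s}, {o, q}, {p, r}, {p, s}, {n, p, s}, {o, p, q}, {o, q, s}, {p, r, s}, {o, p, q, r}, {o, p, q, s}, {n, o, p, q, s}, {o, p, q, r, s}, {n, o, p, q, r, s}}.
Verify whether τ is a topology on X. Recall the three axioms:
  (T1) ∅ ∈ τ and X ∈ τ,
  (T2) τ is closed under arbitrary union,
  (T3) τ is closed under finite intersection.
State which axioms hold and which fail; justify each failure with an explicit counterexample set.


τ is NOT a topology on X.

Axiom (T1): ∅ ∈ τ? Yes; X ∈ τ? Yes.
Axiom (T2/T3): check pairwise unions and intersections of members of τ.
Counterexample for (T2): {p, r} ∪ {n, p, s} = {n, p, r, s} ∉ τ. Therefore τ is NOT a topology.


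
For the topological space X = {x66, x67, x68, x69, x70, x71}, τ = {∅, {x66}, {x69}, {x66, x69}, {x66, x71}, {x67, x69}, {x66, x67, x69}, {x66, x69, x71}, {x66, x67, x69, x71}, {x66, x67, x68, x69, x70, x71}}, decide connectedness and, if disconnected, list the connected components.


(X, τ) is connected.

Find clopen sets (U ∈ τ with X ∖ U ∈ τ):
  U = ∅, X ∖ U = {x66, x67, x68, x69, x70, x71} — both open, so U is clopen.
  U = {x66, x67, x68, x69, x70, x71}, X ∖ U = ∅ — both open, so U is clopen.
Only trivial clopens (∅ and X) exist, so (X, τ) is connected.
Compute connected components by grouping points that agree on all clopens:
  component: {x66, x67, x68, x69, x70, x71}


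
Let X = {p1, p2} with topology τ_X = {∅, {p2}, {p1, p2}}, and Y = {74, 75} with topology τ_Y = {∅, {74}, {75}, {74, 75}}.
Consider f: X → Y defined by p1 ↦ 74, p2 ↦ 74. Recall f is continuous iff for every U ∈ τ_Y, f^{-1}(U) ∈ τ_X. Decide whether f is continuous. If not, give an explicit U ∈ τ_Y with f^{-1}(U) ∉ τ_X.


f IS continuous.

Compute f^{-1}(U) for each U ∈ τ_Y:
  U = ∅: f^{-1}(U) = ∅ ∈ τ_X ✓.
  U = {74}: f^{-1}(U) = {p1, p2} ∈ τ_X ✓.
  U = {75}: f^{-1}(U) = ∅ ∈ τ_X ✓.
  U = {74, 75}: f^{-1}(U) = {p1, p2} ∈ τ_X ✓.
Every preimage lies in τ_X, so f IS continuous.


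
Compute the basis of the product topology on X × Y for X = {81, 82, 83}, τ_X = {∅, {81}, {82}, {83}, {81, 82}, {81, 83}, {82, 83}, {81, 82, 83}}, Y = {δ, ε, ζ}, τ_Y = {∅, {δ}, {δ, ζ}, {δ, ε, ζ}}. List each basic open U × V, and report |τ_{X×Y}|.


Basis B = {∅ × ∅, {81} × {δ}, {82} × {δ}, {83} × {δ}, {81} × {δ, ζ}, {81, 82} × {δ}, {81, 83} × {δ}, {82} × {δ, ζ}, {82, 83} × {δ}, {83} × {δ, ζ}, {81} × {δ, ε, ζ}, {81, 82, 83} × {δ}, {82} × {δ, ε, ζ}, {83} × {δ, ε, ζ}, {81, 82} × {δ, ζ}, {81, 83} × {δ, ζ}, {82, 83} × {δ, ζ}, {81, 82} × {δ, ε, ζ}, {81, 83} × {δ, ε, ζ}, {81, 82, 83} × {δ, ζ}, {82, 83} × {δ, ε, ζ}, {81, 82, 83} × {δ, ε, ζ}}; |τ_{X×Y}| = 64.

Enumerate products U × V with U ∈ τ_X, V ∈ τ_Y (deduplicated):
  ∅ × ∅ = {} (∅)
  {81} × {δ} = {(81,δ)}
  {82} × {δ} = {(82,δ)}
  {83} × {δ} = {(83,δ)}
  {81} × {δ, ζ} = {(81,δ), (81,ζ)}
  {81, 82} × {δ} = {(81,δ), (82,δ)}
  {81, 83} × {δ} = {(81,δ), (83,δ)}
  {82} × {δ, ζ} = {(82,δ), (82,ζ)}
  {82, 83} × {δ} = {(82,δ), (83,δ)}
  {83} × {δ, ζ} = {(83,δ), (83,ζ)}
  {81} × {δ, ε, ζ} = {(81,δ), (81,ε), (81,ζ)}
  {81, 82, 83} × {δ} = {(81,δ), (82,δ), (83,δ)}
  {82} × {δ, ε, ζ} = {(82,δ), (82,ε), (82,ζ)}
  {83} × {δ, ε, ζ} = {(83,δ), (83,ε), (83,ζ)}
  {81, 82} × {δ, ζ} = {(81,δ), (81,ζ), (82,δ), (82,ζ)}
  {81, 83} × {δ, ζ} = {(81,δ), (81,ζ), (83,δ), (83,ζ)}
  {82, 83} × {δ, ζ} = {(82,δ), (82,ζ), (83,δ), (83,ζ)}
  {81, 82} × {δ, ε, ζ} = {(81,δ), (81,ε), (81,ζ), (82,δ), (82,ε), (82,ζ)}
  {81, 83} × {δ, ε, ζ} = {(81,δ), (81,ε), (81,ζ), (83,δ), (83,ε), (83,ζ)}
  {81, 82, 83} × {δ, ζ} = {(81,δ), (81,ζ), (82,δ), (82,ζ), (83,δ), (83,ζ)}
  {82, 83} × {δ, ε, ζ} = {(82,δ), (82,ε), (82,ζ), (83,δ), (83,ε), (83,ζ)}
  {81, 82, 83} × {δ, ε, ζ} = {(81,δ), (81,ε), (81,ζ), (82,δ), (82,ε), (82,ζ), (83,δ), (83,ε), (83,ζ)}
These 22 distinct sets form the basis B.
Close under arbitrary unions to get τ_{X×Y}; counting gives |τ_{X×Y}| = 64.


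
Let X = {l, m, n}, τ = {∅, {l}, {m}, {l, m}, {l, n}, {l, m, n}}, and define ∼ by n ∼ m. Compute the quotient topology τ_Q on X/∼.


X/∼ = {[l], [m=n]}; |τ_Q| = 3.

Equivalence classes: [l], [m=n].
Quotient map π: X → X/∼ sends l ↦ [l], m ↦ [m=n], n ↦ [m=n].
For each subset V ⊆ X/∼, compute π^{-1}(V) ⊆ X and check whether π^{-1}(V) ∈ τ. V is open in τ_Q iff π^{-1}(V) ∈ τ.
  V = {}: π^{-1}(V) = ∅ ∈ τ ✓.
  V = {[l]}: π^{-1}(V) = {l} ∈ τ ✓.
  V = {[m=n]}: π^{-1}(V) = {m, n} ∉ τ ✗.
  V = {[l], [m=n]}: π^{-1}(V) = {l, m, n} ∈ τ ✓.
Open sets in the quotient: τ_Q = {{}, {[l]}, {[l], [m=n]}} (3 elements).


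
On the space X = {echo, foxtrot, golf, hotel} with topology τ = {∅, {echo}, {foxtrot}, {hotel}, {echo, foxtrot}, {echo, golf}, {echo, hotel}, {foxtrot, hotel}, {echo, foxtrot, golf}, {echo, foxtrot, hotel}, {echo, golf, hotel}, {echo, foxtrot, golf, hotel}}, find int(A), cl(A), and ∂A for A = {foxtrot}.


int(A) = {foxtrot}, cl(A) = {foxtrot}, ∂A = ∅.

Closed sets in (X, τ) are complements of opens:
  closed(X, τ) = {∅, {foxtrot}, {golf}, {hotel}, {echo, golf}, {foxtrot, golf}, {foxtrot, hotel}, {golf, hotel}, {echo, foxtrot, golf}, {echo, golf, hotel}, {foxtrot, golf, hotel}, {echo, foxtrot, golf, hotel}}.
int(A) = ⋃ {U ∈ τ : U ⊆ A}. Opens contained in A: ∅, {foxtrot}.
Taking the union of these: int(A) = {foxtrot}.
cl(A) = ⋂ {C closed : A ⊆ C}. Closed sets containing A: {foxtrot}, {foxtrot, golf}, {foxtrot, hotel}, {echo, foxtrot, golf}, {foxtrot, golf, hotel}, {echo, foxtrot, golf, hotel}.
Intersecting these: cl(A) = {foxtrot}.
∂A = cl(A) ∖ int(A) = {foxtrot} ∖ {foxtrot} = ∅.


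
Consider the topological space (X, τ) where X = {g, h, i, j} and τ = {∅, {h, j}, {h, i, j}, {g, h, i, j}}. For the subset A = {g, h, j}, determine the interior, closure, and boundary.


int(A) = {h, j}, cl(A) = {g, h, i, j}, ∂A = {g, i}.

Closed sets in (X, τ) are complements of opens:
  closed(X, τ) = {∅, {g}, {g, i}, {g, h, i, j}}.
int(A) = ⋃ {U ∈ τ : U ⊆ A}. Opens contained in A: ∅, {h, j}.
Taking the union of these: int(A) = {h, j}.
cl(A) = ⋂ {C closed : A ⊆ C}. Closed sets containing A: {g, h, i, j}.
Intersecting these: cl(A) = {g, h, i, j}.
∂A = cl(A) ∖ int(A) = {g, h, i, j} ∖ {h, j} = {g, i}.


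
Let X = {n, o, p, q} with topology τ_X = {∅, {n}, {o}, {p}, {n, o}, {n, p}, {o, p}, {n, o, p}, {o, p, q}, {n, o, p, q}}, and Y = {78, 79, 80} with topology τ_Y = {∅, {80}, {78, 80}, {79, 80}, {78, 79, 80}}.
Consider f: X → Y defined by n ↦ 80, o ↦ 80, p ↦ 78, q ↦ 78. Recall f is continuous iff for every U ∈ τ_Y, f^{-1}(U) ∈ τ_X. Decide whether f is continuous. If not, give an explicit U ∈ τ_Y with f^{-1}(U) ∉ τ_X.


f IS continuous.

Compute f^{-1}(U) for each U ∈ τ_Y:
  U = ∅: f^{-1}(U) = ∅ ∈ τ_X ✓.
  U = {80}: f^{-1}(U) = {n, o} ∈ τ_X ✓.
  U = {78, 80}: f^{-1}(U) = {n, o, p, q} ∈ τ_X ✓.
  U = {79, 80}: f^{-1}(U) = {n, o} ∈ τ_X ✓.
  U = {78, 79, 80}: f^{-1}(U) = {n, o, p, q} ∈ τ_X ✓.
Every preimage lies in τ_X, so f IS continuous.


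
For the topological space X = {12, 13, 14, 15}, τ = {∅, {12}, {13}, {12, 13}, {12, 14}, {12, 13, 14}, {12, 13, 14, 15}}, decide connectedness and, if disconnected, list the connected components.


(X, τ) is connected.

Find clopen sets (U ∈ τ with X ∖ U ∈ τ):
  U = ∅, X ∖ U = {12, 13, 14, 15} — both open, so U is clopen.
  U = {12, 13, 14, 15}, X ∖ U = ∅ — both open, so U is clopen.
Only trivial clopens (∅ and X) exist, so (X, τ) is connected.
Compute connected components by grouping points that agree on all clopens:
  component: {12, 13, 14, 15}


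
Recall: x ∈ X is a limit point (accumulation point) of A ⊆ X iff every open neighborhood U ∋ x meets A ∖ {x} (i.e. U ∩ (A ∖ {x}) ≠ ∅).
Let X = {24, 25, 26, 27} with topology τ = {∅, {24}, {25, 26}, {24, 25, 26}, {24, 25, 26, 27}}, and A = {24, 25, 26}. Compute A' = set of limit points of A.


A' = {25, 26, 27}

For each x ∈ X, list the open sets U ∈ τ with x ∈ U, then check whether U ∩ (A ∖ {x}) ≠ ∅ for every such U.
  x = 24: open {24} ∋ x has {24} ∩ (A ∖ {24}) = ∅, so x is NOT a limit point.
  x = 25: opens ∋ x are {25, 26}, {24, 25, 26}, {24, 25, 26, 27}; each meets A ∖ {25}, so x IS a limit point.
  x = 26: opens ∋ x are {25, 26}, {24, 25, 26}, {24, 25, 26, 27}; each meets A ∖ {26}, so x IS a limit point.
  x = 27: opens ∋ x are {24, 25, 26, 27}; each meets A ∖ {27}, so x IS a limit point.
Collecting: A' = {25, 26, 27}.


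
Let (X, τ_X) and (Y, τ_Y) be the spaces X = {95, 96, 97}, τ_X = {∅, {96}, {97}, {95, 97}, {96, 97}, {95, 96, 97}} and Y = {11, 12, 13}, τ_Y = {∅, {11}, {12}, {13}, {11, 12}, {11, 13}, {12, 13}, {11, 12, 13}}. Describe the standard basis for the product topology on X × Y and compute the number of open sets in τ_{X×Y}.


Basis B = {∅ × ∅, {96} × {11}, {96} × {12}, {96} × {13}, {97} × {11}, {97} × {12}, {97} × {13}, {95, 97} × {11}, {95, 97} × {12}, {95, 97} × {13}, {96} × {11, 12}, {96} × {11, 13}, {96, 97} × {11}, {96} × {12, 13}, {96, 97} × {12}, {96, 97} × {13}, {97} × {11, 12}, {97} × {11, 13}, {97} × {12, 13}, {95, 96, 97} × {11}, {95, 96, 97} × {12}, {95, 96, 97} × {13}, {96} × {11, 12, 13}, {97} × {11, 12, 13}, {95, 97} × {11, 12}, {95, 97} × {11, 13}, {95, 97} × {12, 13}, {96, 97} × {11, 12}, {96, 97} × {11, 13}, {96, 97} × {12, 13}, {95, 97} × {11, 12, 13}, {95, 96, 97} × {11, 12}, {95, 96, 97} × {11, 13}, {95, 96, 97} × {12, 13}, {96, 97} × {11, 12, 13}, {95, 96, 97} × {11, 12, 13}}; |τ_{X×Y}| = 216.

Enumerate products U × V with U ∈ τ_X, V ∈ τ_Y (deduplicated):
  ∅ × ∅ = {} (∅)
  {96} × {11} = {(96,11)}
  {96} × {12} = {(96,12)}
  {96} × {13} = {(96,13)}
  {97} × {11} = {(97,11)}
  {97} × {12} = {(97,12)}
  {97} × {13} = {(97,13)}
  {95, 97} × {11} = {(95,11), (97,11)}
  {95, 97} × {12} = {(95,12), (97,12)}
  {95, 97} × {13} = {(95,13), (97,13)}
  {96} × {11, 12} = {(96,11), (96,12)}
  {96} × {11, 13} = {(96,11), (96,13)}
  {96, 97} × {11} = {(96,11), (97,11)}
  {96} × {12, 13} = {(96,12), (96,13)}
  {96, 97} × {12} = {(96,12), (97,12)}
  {96, 97} × {13} = {(96,13), (97,13)}
  {97} × {11, 12} = {(97,11), (97,12)}
  {97} × {11, 13} = {(97,11), (97,13)}
  {97} × {12, 13} = {(97,12), (97,13)}
  {95, 96, 97} × {11} = {(95,11), (96,11), (97,11)}
  {95, 96, 97} × {12} = {(95,12), (96,12), (97,12)}
  {95, 96, 97} × {13} = {(95,13), (96,13), (97,13)}
  {96} × {11, 12, 13} = {(96,11), (96,12), (96,13)}
  {97} × {11, 12, 13} = {(97,11), (97,12), (97,13)}
  {95, 97} × {11, 12} = {(95,11), (95,12), (97,11), (97,12)}
  {95, 97} × {11, 13} = {(95,11), (95,13), (97,11), (97,13)}
  {95, 97} × {12, 13} = {(95,12), (95,13), (97,12), (97,13)}
  {96, 97} × {11, 12} = {(96,11), (96,12), (97,11), (97,12)}
  {96, 97} × {11, 13} = {(96,11), (96,13), (97,11), (97,13)}
  {96, 97} × {12, 13} = {(96,12), (96,13), (97,12), (97,13)}
  {95, 97} × {11, 12, 13} = {(95,11), (95,12), (95,13), (97,11), (97,12), (97,13)}
  {95, 96, 97} × {11, 12} = {(95,11), (95,12), (96,11), (96,12), (97,11), (97,12)}
  {95, 96, 97} × {11, 13} = {(95,11), (95,13), (96,11), (96,13), (97,11), (97,13)}
  {95, 96, 97} × {12, 13} = {(95,12), (95,13), (96,12), (96,13), (97,12), (97,13)}
  {96, 97} × {11, 12, 13} = {(96,11), (96,12), (96,13), (97,11), (97,12), (97,13)}
  {95, 96, 97} × {11, 12, 13} = {(95,11), (95,12), (95,13), (96,11), (96,12), (96,13), (97,11), (97,12), (97,13)}
These 36 distinct sets form the basis B.
Close under arbitrary unions to get τ_{X×Y}; counting gives |τ_{X×Y}| = 216.


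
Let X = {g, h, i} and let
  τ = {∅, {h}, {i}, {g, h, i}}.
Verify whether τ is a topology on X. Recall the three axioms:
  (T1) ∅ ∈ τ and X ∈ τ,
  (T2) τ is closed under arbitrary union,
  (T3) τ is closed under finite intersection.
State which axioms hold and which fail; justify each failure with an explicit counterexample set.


τ is NOT a topology on X.

Axiom (T1): ∅ ∈ τ? Yes; X ∈ τ? Yes.
Axiom (T2/T3): check pairwise unions and intersections of members of τ.
Counterexample for (T2): {h} ∪ {i} = {h, i} ∉ τ. Therefore τ is NOT a topology.


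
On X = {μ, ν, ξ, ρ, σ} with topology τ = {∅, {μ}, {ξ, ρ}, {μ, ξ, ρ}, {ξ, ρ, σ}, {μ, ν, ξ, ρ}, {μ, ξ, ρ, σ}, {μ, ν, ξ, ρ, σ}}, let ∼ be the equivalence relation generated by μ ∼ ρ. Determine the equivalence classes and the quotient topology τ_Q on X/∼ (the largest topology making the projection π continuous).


X/∼ = {[μ=ρ], [ν], [ξ], [σ]}; |τ_Q| = 5.

Equivalence classes: [μ=ρ], [ν], [ξ], [σ].
Quotient map π: X → X/∼ sends μ ↦ [μ=ρ], ν ↦ [ν], ξ ↦ [ξ], ρ ↦ [μ=ρ], σ ↦ [σ].
For each subset V ⊆ X/∼, compute π^{-1}(V) ⊆ X and check whether π^{-1}(V) ∈ τ. V is open in τ_Q iff π^{-1}(V) ∈ τ.
  V = {}: π^{-1}(V) = ∅ ∈ τ ✓.
  V = {[μ=ρ]}: π^{-1}(V) = {μ, ρ} ∉ τ ✗.
  V = {[ν]}: π^{-1}(V) = {ν} ∉ τ ✗.
  V = {[μ=ρ], [ν]}: π^{-1}(V) = {μ, ν, ρ} ∉ τ ✗.
  V = {[ξ]}: π^{-1}(V) = {ξ} ∉ τ ✗.
  V = {[μ=ρ], [ξ]}: π^{-1}(V) = {μ, ξ, ρ} ∈ τ ✓.
  V = {[ν], [ξ]}: π^{-1}(V) = {ν, ξ} ∉ τ ✗.
  V = {[μ=ρ], [ν], [ξ]}: π^{-1}(V) = {μ, ν, ξ, ρ} ∈ τ ✓.
  V = {[σ]}: π^{-1}(V) = {σ} ∉ τ ✗.
  V = {[μ=ρ], [σ]}: π^{-1}(V) = {μ, ρ, σ} ∉ τ ✗.
  V = {[ν], [σ]}: π^{-1}(V) = {ν, σ} ∉ τ ✗.
  V = {[μ=ρ], [ν], [σ]}: π^{-1}(V) = {μ, ν, ρ, σ} ∉ τ ✗.
  V = {[ξ], [σ]}: π^{-1}(V) = {ξ, σ} ∉ τ ✗.
  V = {[μ=ρ], [ξ], [σ]}: π^{-1}(V) = {μ, ξ, ρ, σ} ∈ τ ✓.
  V = {[ν], [ξ], [σ]}: π^{-1}(V) = {ν, ξ, σ} ∉ τ ✗.
  V = {[μ=ρ], [ν], [ξ], [σ]}: π^{-1}(V) = {μ, ν, ξ, ρ, σ} ∈ τ ✓.
Open sets in the quotient: τ_Q = {{}, {[μ=ρ], [ξ]}, {[μ=ρ], [ν], [ξ]}, {[μ=ρ], [ξ], [σ]}, {[μ=ρ], [ν], [ξ], [σ]}} (5 elements).


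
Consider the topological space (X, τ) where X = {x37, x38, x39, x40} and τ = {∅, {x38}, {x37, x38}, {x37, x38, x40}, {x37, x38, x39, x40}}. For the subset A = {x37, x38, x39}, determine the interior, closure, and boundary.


int(A) = {x37, x38}, cl(A) = {x37, x38, x39, x40}, ∂A = {x39, x40}.

Closed sets in (X, τ) are complements of opens:
  closed(X, τ) = {∅, {x39}, {x39, x40}, {x37, x39, x40}, {x37, x38, x39, x40}}.
int(A) = ⋃ {U ∈ τ : U ⊆ A}. Opens contained in A: ∅, {x38}, {x37, x38}.
Taking the union of these: int(A) = {x37, x38}.
cl(A) = ⋂ {C closed : A ⊆ C}. Closed sets containing A: {x37, x38, x39, x40}.
Intersecting these: cl(A) = {x37, x38, x39, x40}.
∂A = cl(A) ∖ int(A) = {x37, x38, x39, x40} ∖ {x37, x38} = {x39, x40}.


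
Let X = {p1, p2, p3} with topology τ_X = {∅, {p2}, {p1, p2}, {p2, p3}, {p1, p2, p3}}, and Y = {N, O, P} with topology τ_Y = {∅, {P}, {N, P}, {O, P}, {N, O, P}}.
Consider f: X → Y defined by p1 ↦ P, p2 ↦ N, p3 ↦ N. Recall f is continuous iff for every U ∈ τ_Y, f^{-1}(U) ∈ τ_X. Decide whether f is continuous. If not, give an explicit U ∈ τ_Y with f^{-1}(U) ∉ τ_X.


f is NOT continuous.

Compute f^{-1}(U) for each U ∈ τ_Y:
  U = ∅: f^{-1}(U) = ∅ ∈ τ_X ✓.
  U = {P}: f^{-1}(U) = {p1} ∉ τ_X ✗.
  U = {N, P}: f^{-1}(U) = {p1, p2, p3} ∈ τ_X ✓.
  U = {O, P}: f^{-1}(U) = {p1} ∉ τ_X ✗.
  U = {N, O, P}: f^{-1}(U) = {p1, p2, p3} ∈ τ_X ✓.
Found U = {P} with f^{-1}(U) = {p1} not in τ_X. Therefore f is NOT continuous.


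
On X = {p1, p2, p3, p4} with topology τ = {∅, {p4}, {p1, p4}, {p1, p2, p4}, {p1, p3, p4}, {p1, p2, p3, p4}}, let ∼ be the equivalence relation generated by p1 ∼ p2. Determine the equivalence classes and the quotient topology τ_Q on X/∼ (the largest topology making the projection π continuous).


X/∼ = {[p1=p2], [p3], [p4]}; |τ_Q| = 4.

Equivalence classes: [p1=p2], [p3], [p4].
Quotient map π: X → X/∼ sends p1 ↦ [p1=p2], p2 ↦ [p1=p2], p3 ↦ [p3], p4 ↦ [p4].
For each subset V ⊆ X/∼, compute π^{-1}(V) ⊆ X and check whether π^{-1}(V) ∈ τ. V is open in τ_Q iff π^{-1}(V) ∈ τ.
  V = {}: π^{-1}(V) = ∅ ∈ τ ✓.
  V = {[p1=p2]}: π^{-1}(V) = {p1, p2} ∉ τ ✗.
  V = {[p3]}: π^{-1}(V) = {p3} ∉ τ ✗.
  V = {[p1=p2], [p3]}: π^{-1}(V) = {p1, p2, p3} ∉ τ ✗.
  V = {[p4]}: π^{-1}(V) = {p4} ∈ τ ✓.
  V = {[p1=p2], [p4]}: π^{-1}(V) = {p1, p2, p4} ∈ τ ✓.
  V = {[p3], [p4]}: π^{-1}(V) = {p3, p4} ∉ τ ✗.
  V = {[p1=p2], [p3], [p4]}: π^{-1}(V) = {p1, p2, p3, p4} ∈ τ ✓.
Open sets in the quotient: τ_Q = {{}, {[p4]}, {[p1=p2], [p4]}, {[p1=p2], [p3], [p4]}} (4 elements).


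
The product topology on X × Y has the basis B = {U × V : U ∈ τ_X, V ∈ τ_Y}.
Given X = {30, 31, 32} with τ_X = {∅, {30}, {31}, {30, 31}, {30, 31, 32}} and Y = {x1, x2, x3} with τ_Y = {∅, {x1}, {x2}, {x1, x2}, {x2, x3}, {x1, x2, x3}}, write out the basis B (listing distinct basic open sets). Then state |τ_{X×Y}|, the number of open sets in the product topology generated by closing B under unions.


Basis B = {∅ × ∅, {30} × {x1}, {30} × {x2}, {31} × {x1}, {31} × {x2}, {30} × {x1, x2}, {30, 31} × {x1}, {30} × {x2, x3}, {30, 31} × {x2}, {31} × {x1, x2}, {31} × {x2, x3}, {30} × {x1, x2, x3}, {30, 31, 32} × {x1}, {30, 31, 32} × {x2}, {31} × {x1, x2, x3}, {30, 31} × {x1, x2}, {30, 31} × {x2, x3}, {30, 31} × {x1, x2, x3}, {30, 31, 32} × {x1, x2}, {30, 31, 32} × {x2, x3}, {30, 31, 32} × {x1, x2, x3}}; |τ_{X×Y}| = 70.

Enumerate products U × V with U ∈ τ_X, V ∈ τ_Y (deduplicated):
  ∅ × ∅ = {} (∅)
  {30} × {x1} = {(30,x1)}
  {30} × {x2} = {(30,x2)}
  {31} × {x1} = {(31,x1)}
  {31} × {x2} = {(31,x2)}
  {30} × {x1, x2} = {(30,x1), (30,x2)}
  {30, 31} × {x1} = {(30,x1), (31,x1)}
  {30} × {x2, x3} = {(30,x2), (30,x3)}
  {30, 31} × {x2} = {(30,x2), (31,x2)}
  {31} × {x1, x2} = {(31,x1), (31,x2)}
  {31} × {x2, x3} = {(31,x2), (31,x3)}
  {30} × {x1, x2, x3} = {(30,x1), (30,x2), (30,x3)}
  {30, 31, 32} × {x1} = {(30,x1), (31,x1), (32,x1)}
  {30, 31, 32} × {x2} = {(30,x2), (31,x2), (32,x2)}
  {31} × {x1, x2, x3} = {(31,x1), (31,x2), (31,x3)}
  {30, 31} × {x1, x2} = {(30,x1), (30,x2), (31,x1), (31,x2)}
  {30, 31} × {x2, x3} = {(30,x2), (30,x3), (31,x2), (31,x3)}
  {30, 31} × {x1, x2, x3} = {(30,x1), (30,x2), (30,x3), (31,x1), (31,x2), (31,x3)}
  {30, 31, 32} × {x1, x2} = {(30,x1), (30,x2), (31,x1), (31,x2), (32,x1), (32,x2)}
  {30, 31, 32} × {x2, x3} = {(30,x2), (30,x3), (31,x2), (31,x3), (32,x2), (32,x3)}
  {30, 31, 32} × {x1, x2, x3} = {(30,x1), (30,x2), (30,x3), (31,x1), (31,x2), (31,x3), (32,x1), (32,x2), (32,x3)}
These 21 distinct sets form the basis B.
Close under arbitrary unions to get τ_{X×Y}; counting gives |τ_{X×Y}| = 70.


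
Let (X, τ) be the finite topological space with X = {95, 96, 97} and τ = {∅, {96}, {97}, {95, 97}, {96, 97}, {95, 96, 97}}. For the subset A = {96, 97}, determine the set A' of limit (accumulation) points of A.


A' = {95}

For each x ∈ X, list the open sets U ∈ τ with x ∈ U, then check whether U ∩ (A ∖ {x}) ≠ ∅ for every such U.
  x = 95: opens ∋ x are {95, 97}, {95, 96, 97}; each meets A ∖ {95}, so x IS a limit point.
  x = 96: open {96} ∋ x has {96} ∩ (A ∖ {96}) = ∅, so x is NOT a limit point.
  x = 97: open {97} ∋ x has {97} ∩ (A ∖ {97}) = ∅, so x is NOT a limit point.
Collecting: A' = {95}.


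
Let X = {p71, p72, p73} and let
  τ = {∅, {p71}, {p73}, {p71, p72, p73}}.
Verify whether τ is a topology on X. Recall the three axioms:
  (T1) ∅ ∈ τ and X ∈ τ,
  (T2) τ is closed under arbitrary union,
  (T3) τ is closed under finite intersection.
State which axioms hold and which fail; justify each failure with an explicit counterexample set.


τ is NOT a topology on X.

Axiom (T1): ∅ ∈ τ? Yes; X ∈ τ? Yes.
Axiom (T2/T3): check pairwise unions and intersections of members of τ.
Counterexample for (T2): {p71} ∪ {p73} = {p71, p73} ∉ τ. Therefore τ is NOT a topology.


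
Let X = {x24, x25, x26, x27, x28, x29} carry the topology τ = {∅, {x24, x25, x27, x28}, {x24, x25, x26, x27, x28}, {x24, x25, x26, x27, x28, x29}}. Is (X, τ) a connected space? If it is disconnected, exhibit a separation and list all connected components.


(X, τ) is connected.

Find clopen sets (U ∈ τ with X ∖ U ∈ τ):
  U = ∅, X ∖ U = {x24, x25, x26, x27, x28, x29} — both open, so U is clopen.
  U = {x24, x25, x26, x27, x28, x29}, X ∖ U = ∅ — both open, so U is clopen.
Only trivial clopens (∅ and X) exist, so (X, τ) is connected.
Compute connected components by grouping points that agree on all clopens:
  component: {x24, x25, x26, x27, x28, x29}


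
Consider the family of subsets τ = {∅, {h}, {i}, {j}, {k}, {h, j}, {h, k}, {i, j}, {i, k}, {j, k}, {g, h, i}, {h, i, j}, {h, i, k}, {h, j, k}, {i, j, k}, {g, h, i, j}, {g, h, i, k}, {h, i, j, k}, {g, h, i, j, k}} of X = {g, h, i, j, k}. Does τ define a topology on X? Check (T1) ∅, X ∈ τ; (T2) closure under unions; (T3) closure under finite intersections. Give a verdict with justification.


τ is NOT a topology on X.

Axiom (T1): ∅ ∈ τ? Yes; X ∈ τ? Yes.
Axiom (T2/T3): check pairwise unions and intersections of members of τ.
Counterexample for (T2): {h} ∪ {i} = {h, i} ∉ τ. Therefore τ is NOT a topology.


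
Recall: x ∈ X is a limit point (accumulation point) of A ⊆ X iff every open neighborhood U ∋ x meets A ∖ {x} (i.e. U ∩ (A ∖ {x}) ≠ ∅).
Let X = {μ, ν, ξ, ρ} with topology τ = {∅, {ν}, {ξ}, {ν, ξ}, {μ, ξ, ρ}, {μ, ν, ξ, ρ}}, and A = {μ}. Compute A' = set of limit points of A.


A' = {ρ}

For each x ∈ X, list the open sets U ∈ τ with x ∈ U, then check whether U ∩ (A ∖ {x}) ≠ ∅ for every such U.
  x = μ: open {μ, ξ, ρ} ∋ x has {μ, ξ, ρ} ∩ (A ∖ {μ}) = ∅, so x is NOT a limit point.
  x = ν: open {ν} ∋ x has {ν} ∩ (A ∖ {ν}) = ∅, so x is NOT a limit point.
  x = ξ: open {ξ} ∋ x has {ξ} ∩ (A ∖ {ξ}) = ∅, so x is NOT a limit point.
  x = ρ: opens ∋ x are {μ, ξ, ρ}, {μ, ν, ξ, ρ}; each meets A ∖ {ρ}, so x IS a limit point.
Collecting: A' = {ρ}.


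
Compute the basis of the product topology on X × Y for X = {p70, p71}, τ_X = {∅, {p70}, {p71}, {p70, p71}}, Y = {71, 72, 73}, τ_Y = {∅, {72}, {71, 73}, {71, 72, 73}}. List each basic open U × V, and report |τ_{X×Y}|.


Basis B = {∅ × ∅, {p70} × {72}, {p71} × {72}, {p70} × {71, 73}, {p70, p71} × {72}, {p71} × {71, 73}, {p70} × {71, 72, 73}, {p71} × {71, 72, 73}, {p70, p71} × {71, 73}, {p70, p71} × {71, 72, 73}}; |τ_{X×Y}| = 16.

Enumerate products U × V with U ∈ τ_X, V ∈ τ_Y (deduplicated):
  ∅ × ∅ = {} (∅)
  {p70} × {72} = {(p70,72)}
  {p71} × {72} = {(p71,72)}
  {p70} × {71, 73} = {(p70,71), (p70,73)}
  {p70, p71} × {72} = {(p70,72), (p71,72)}
  {p71} × {71, 73} = {(p71,71), (p71,73)}
  {p70} × {71, 72, 73} = {(p70,71), (p70,72), (p70,73)}
  {p71} × {71, 72, 73} = {(p71,71), (p71,72), (p71,73)}
  {p70, p71} × {71, 73} = {(p70,71), (p70,73), (p71,71), (p71,73)}
  {p70, p71} × {71, 72, 73} = {(p70,71), (p70,72), (p70,73), (p71,71), (p71,72), (p71,73)}
These 10 distinct sets form the basis B.
Close under arbitrary unions to get τ_{X×Y}; counting gives |τ_{X×Y}| = 16.


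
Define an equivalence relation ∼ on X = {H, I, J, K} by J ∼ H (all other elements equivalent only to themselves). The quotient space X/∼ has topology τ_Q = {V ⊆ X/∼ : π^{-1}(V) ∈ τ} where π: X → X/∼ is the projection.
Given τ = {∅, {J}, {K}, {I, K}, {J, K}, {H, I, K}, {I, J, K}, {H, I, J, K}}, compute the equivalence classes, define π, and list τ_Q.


X/∼ = {[H=J], [I], [K]}; |τ_Q| = 4.

Equivalence classes: [H=J], [I], [K].
Quotient map π: X → X/∼ sends H ↦ [H=J], I ↦ [I], J ↦ [H=J], K ↦ [K].
For each subset V ⊆ X/∼, compute π^{-1}(V) ⊆ X and check whether π^{-1}(V) ∈ τ. V is open in τ_Q iff π^{-1}(V) ∈ τ.
  V = {}: π^{-1}(V) = ∅ ∈ τ ✓.
  V = {[H=J]}: π^{-1}(V) = {H, J} ∉ τ ✗.
  V = {[I]}: π^{-1}(V) = {I} ∉ τ ✗.
  V = {[H=J], [I]}: π^{-1}(V) = {H, I, J} ∉ τ ✗.
  V = {[K]}: π^{-1}(V) = {K} ∈ τ ✓.
  V = {[H=J], [K]}: π^{-1}(V) = {H, J, K} ∉ τ ✗.
  V = {[I], [K]}: π^{-1}(V) = {I, K} ∈ τ ✓.
  V = {[H=J], [I], [K]}: π^{-1}(V) = {H, I, J, K} ∈ τ ✓.
Open sets in the quotient: τ_Q = {{}, {[K]}, {[I], [K]}, {[H=J], [I], [K]}} (4 elements).


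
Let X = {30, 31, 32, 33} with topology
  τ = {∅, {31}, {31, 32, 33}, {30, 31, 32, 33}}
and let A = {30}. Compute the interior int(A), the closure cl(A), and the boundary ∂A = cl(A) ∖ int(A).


int(A) = ∅, cl(A) = {30}, ∂A = {30}.

Closed sets in (X, τ) are complements of opens:
  closed(X, τ) = {∅, {30}, {30, 32, 33}, {30, 31, 32, 33}}.
int(A) = ⋃ {U ∈ τ : U ⊆ A}. Opens contained in A: ∅.
Taking the union of these: int(A) = ∅.
cl(A) = ⋂ {C closed : A ⊆ C}. Closed sets containing A: {30}, {30, 32, 33}, {30, 31, 32, 33}.
Intersecting these: cl(A) = {30}.
∂A = cl(A) ∖ int(A) = {30} ∖ ∅ = {30}.


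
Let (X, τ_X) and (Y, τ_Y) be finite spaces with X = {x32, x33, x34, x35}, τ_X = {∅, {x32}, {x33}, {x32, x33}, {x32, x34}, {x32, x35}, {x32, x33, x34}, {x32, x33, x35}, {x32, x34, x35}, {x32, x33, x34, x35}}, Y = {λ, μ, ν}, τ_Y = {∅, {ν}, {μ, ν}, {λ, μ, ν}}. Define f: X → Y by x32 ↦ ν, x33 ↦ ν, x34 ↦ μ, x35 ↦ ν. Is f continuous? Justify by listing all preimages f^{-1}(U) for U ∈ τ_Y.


f IS continuous.

Compute f^{-1}(U) for each U ∈ τ_Y:
  U = ∅: f^{-1}(U) = ∅ ∈ τ_X ✓.
  U = {ν}: f^{-1}(U) = {x32, x33, x35} ∈ τ_X ✓.
  U = {μ, ν}: f^{-1}(U) = {x32, x33, x34, x35} ∈ τ_X ✓.
  U = {λ, μ, ν}: f^{-1}(U) = {x32, x33, x34, x35} ∈ τ_X ✓.
Every preimage lies in τ_X, so f IS continuous.


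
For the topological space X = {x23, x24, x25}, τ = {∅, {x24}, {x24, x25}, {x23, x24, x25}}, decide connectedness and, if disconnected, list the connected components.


(X, τ) is connected.

Find clopen sets (U ∈ τ with X ∖ U ∈ τ):
  U = ∅, X ∖ U = {x23, x24, x25} — both open, so U is clopen.
  U = {x23, x24, x25}, X ∖ U = ∅ — both open, so U is clopen.
Only trivial clopens (∅ and X) exist, so (X, τ) is connected.
Compute connected components by grouping points that agree on all clopens:
  component: {x23, x24, x25}


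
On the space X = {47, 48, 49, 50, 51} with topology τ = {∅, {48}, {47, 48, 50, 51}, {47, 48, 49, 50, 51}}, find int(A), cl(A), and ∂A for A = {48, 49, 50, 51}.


int(A) = {48}, cl(A) = {47, 48, 49, 50, 51}, ∂A = {47, 49, 50, 51}.

Closed sets in (X, τ) are complements of opens:
  closed(X, τ) = {∅, {49}, {47, 49, 50, 51}, {47, 48, 49, 50, 51}}.
int(A) = ⋃ {U ∈ τ : U ⊆ A}. Opens contained in A: ∅, {48}.
Taking the union of these: int(A) = {48}.
cl(A) = ⋂ {C closed : A ⊆ C}. Closed sets containing A: {47, 48, 49, 50, 51}.
Intersecting these: cl(A) = {47, 48, 49, 50, 51}.
∂A = cl(A) ∖ int(A) = {47, 48, 49, 50, 51} ∖ {48} = {47, 49, 50, 51}.


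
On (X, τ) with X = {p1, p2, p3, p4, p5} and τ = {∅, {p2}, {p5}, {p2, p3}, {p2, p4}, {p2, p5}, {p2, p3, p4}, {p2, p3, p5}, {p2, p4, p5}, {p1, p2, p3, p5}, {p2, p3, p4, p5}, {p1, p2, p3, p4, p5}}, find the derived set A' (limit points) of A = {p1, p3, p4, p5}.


A' = {p1}

For each x ∈ X, list the open sets U ∈ τ with x ∈ U, then check whether U ∩ (A ∖ {x}) ≠ ∅ for every such U.
  x = p1: opens ∋ x are {p1, p2, p3, p5}, {p1, p2, p3, p4, p5}; each meets A ∖ {p1}, so x IS a limit point.
  x = p2: open {p2} ∋ x has {p2} ∩ (A ∖ {p2}) = ∅, so x is NOT a limit point.
  x = p3: open {p2, p3} ∋ x has {p2, p3} ∩ (A ∖ {p3}) = ∅, so x is NOT a limit point.
  x = p4: open {p2, p4} ∋ x has {p2, p4} ∩ (A ∖ {p4}) = ∅, so x is NOT a limit point.
  x = p5: open {p5} ∋ x has {p5} ∩ (A ∖ {p5}) = ∅, so x is NOT a limit point.
Collecting: A' = {p1}.


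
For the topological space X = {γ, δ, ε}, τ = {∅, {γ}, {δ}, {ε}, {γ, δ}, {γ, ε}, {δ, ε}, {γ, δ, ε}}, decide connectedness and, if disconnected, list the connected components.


(X, τ) is disconnected; components = [{γ}, {δ}, {ε}].

Find clopen sets (U ∈ τ with X ∖ U ∈ τ):
  U = ∅, X ∖ U = {γ, δ, ε} — both open, so U is clopen.
  U = {γ}, X ∖ U = {δ, ε} — both open, so U is clopen.
  U = {δ}, X ∖ U = {γ, ε} — both open, so U is clopen.
  U = {ε}, X ∖ U = {γ, δ} — both open, so U is clopen.
  U = {γ, δ}, X ∖ U = {ε} — both open, so U is clopen.
  U = {γ, ε}, X ∖ U = {δ} — both open, so U is clopen.
  U = {δ, ε}, X ∖ U = {γ} — both open, so U is clopen.
  U = {γ, δ, ε}, X ∖ U = ∅ — both open, so U is clopen.
Nontrivial clopen(s) exist: e.g. {δ, ε}. So (X, τ) is disconnected.
Compute connected components by grouping points that agree on all clopens:
  component: {γ}
  component: {δ}
  component: {ε}


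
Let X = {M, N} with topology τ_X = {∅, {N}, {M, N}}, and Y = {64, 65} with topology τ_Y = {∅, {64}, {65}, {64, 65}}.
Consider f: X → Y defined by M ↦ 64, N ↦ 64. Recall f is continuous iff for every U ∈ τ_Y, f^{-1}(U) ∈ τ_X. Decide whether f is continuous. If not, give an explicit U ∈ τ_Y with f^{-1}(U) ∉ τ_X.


f IS continuous.

Compute f^{-1}(U) for each U ∈ τ_Y:
  U = ∅: f^{-1}(U) = ∅ ∈ τ_X ✓.
  U = {64}: f^{-1}(U) = {M, N} ∈ τ_X ✓.
  U = {65}: f^{-1}(U) = ∅ ∈ τ_X ✓.
  U = {64, 65}: f^{-1}(U) = {M, N} ∈ τ_X ✓.
Every preimage lies in τ_X, so f IS continuous.
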